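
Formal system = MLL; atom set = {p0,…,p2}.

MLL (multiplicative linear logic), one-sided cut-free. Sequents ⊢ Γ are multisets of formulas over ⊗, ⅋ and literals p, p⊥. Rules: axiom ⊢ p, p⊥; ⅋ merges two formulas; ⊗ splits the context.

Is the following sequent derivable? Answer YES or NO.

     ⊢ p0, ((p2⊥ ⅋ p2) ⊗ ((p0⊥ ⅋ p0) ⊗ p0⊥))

Derivation trace:
[⊗]  ⊢ p0, ((p2⊥ ⅋ p2) ⊗ ((p0⊥ ⅋ p0) ⊗ p0⊥))
  [⅋]  ⊢ (p2⊥ ⅋ p2)
    [Ax]  ⊢ p2, p2⊥
  [⊗]  ⊢ p0, ((p0⊥ ⅋ p0) ⊗ p0⊥)
    [⅋]  ⊢ (p0⊥ ⅋ p0)
      [Ax]  ⊢ p0, p0⊥
    [Ax]  ⊢ p0, p0⊥

Result: YES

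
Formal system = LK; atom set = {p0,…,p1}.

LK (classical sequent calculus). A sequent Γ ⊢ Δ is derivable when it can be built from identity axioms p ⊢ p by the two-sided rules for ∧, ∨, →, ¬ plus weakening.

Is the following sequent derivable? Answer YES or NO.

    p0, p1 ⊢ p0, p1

Derivation trace:
[WR] p0, p1 ⊢ p0, p1
  [WL] p0, p1 ⊢ p0
    [Ax] p0 ⊢ p0

Result: YES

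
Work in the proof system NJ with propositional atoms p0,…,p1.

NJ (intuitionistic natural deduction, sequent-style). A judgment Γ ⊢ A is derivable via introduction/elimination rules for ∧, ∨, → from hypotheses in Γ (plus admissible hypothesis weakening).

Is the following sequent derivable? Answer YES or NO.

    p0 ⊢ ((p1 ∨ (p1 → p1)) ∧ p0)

Proof tree:
[∧I] p0 ⊢ ((p1 ∨ (p1 → p1)) ∧ p0)
  [∨I₂]  ⊢ (p1 ∨ (p1 → p1))
    [→I]  ⊢ (p1 → p1)
      [Ax] p1 ⊢ p1
  [Ax] p0 ⊢ p0

Result: YES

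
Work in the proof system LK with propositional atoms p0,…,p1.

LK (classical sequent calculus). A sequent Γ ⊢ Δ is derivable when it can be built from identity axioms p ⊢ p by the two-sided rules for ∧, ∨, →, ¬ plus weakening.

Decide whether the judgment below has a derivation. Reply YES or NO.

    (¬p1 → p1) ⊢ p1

Derivation trace:
[→L] (¬p1 → p1) ⊢ p1
  [¬R]  ⊢ p1, ¬p1
    [Ax] p1 ⊢ p1
  [Ax] p1 ⊢ p1

Result: YES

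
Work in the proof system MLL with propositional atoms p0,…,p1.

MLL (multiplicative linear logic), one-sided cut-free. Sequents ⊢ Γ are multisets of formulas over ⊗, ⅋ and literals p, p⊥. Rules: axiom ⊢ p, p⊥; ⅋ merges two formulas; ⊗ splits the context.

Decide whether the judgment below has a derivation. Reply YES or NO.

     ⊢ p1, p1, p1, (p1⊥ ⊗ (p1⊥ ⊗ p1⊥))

Proof tree:
[⊗]  ⊢ p1, p1, p1, (p1⊥ ⊗ (p1⊥ ⊗ p1⊥))
  [Ax]  ⊢ p1, p1⊥
  [⊗]  ⊢ p1, p1, (p1⊥ ⊗ p1⊥)
    [Ax]  ⊢ p1, p1⊥
    [Ax]  ⊢ p1, p1⊥

Result: YES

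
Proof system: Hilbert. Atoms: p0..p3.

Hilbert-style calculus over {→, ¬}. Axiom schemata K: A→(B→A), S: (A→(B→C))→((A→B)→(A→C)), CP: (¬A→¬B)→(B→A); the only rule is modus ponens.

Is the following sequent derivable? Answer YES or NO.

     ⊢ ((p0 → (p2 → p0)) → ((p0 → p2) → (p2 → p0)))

Truth-table refutation:
  v=0000: Γ:[] Δ:[((p0 → (p2 → p0)) → ((p0 → p2) → (p2 → p0)))=T] refutes=False
  v=0001: Γ:[] Δ:[((p0 → (p2 → p0)) → ((p0 → p2) → (p2 → p0)))=T] refutes=False
  v=0010: Γ:[] Δ:[((p0 → (p2 → p0)) → ((p0 → p2) → (p2 → p0)))=F] refutes=True  ← countermodel

Result: NO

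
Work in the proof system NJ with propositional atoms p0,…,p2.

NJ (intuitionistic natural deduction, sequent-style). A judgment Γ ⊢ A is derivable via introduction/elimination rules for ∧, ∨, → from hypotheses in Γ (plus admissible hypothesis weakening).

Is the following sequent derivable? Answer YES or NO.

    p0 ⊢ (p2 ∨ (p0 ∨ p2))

Derivation (root first):
[∨I₂] p0 ⊢ (p2 ∨ (p0 ∨ p2))
  [∨I₁] p0 ⊢ (p0 ∨ p2)
    [Ax] p0 ⊢ p0

Result: YES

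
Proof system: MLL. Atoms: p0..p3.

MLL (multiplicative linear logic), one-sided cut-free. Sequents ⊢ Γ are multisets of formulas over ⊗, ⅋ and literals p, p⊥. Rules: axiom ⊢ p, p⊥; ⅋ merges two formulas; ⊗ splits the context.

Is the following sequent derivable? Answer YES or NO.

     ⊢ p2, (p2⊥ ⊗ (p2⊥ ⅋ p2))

Derivation trace:
[⊗]  ⊢ p2, (p2⊥ ⊗ (p2⊥ ⅋ p2))
  [Ax]  ⊢ p2, p2⊥
  [⅋]  ⊢ (p2⊥ ⅋ p2)
    [Ax]  ⊢ p2, p2⊥

Result: YES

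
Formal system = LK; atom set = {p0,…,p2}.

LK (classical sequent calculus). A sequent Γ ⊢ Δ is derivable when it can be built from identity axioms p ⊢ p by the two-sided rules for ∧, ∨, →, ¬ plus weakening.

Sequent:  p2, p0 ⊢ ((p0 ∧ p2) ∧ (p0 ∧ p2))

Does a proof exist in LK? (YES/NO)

Derivation trace:
[∧R] p2, p0 ⊢ ((p0 ∧ p2) ∧ (p0 ∧ p2))
  [∧R] p2, p0 ⊢ (p0 ∧ p2)
    [Ax] p0 ⊢ p0
    [Ax] p2 ⊢ p2
  [∧R] p2, p0 ⊢ (p0 ∧ p2)
    [Ax] p0 ⊢ p0
    [Ax] p2 ⊢ p2

Result: YES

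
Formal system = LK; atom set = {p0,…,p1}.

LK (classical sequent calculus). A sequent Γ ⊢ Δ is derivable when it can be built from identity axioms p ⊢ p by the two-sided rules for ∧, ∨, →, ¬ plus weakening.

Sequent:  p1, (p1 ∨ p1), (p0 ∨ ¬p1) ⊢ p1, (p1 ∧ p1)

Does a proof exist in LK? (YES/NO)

Derivation (root first):
[∨L] p1, (p1 ∨ p1), (p0 ∨ ¬p1) ⊢ p1, (p1 ∧ p1)
  [∧R] p1, (p1 ∨ p1), p0 ⊢ (p1 ∧ p1)
    [Ax] p1 ⊢ p1
    [WL] (p1 ∨ p1), p0 ⊢ p1
      [∨L] (p1 ∨ p1) ⊢ p1
        [Ax] p1 ⊢ p1
        [Ax] p1 ⊢ p1
  [¬L] (p1 ∨ p1), ¬p1 ⊢ p1
    [WR] (p1 ∨ p1) ⊢ p1, p1
      [∨L] (p1 ∨ p1) ⊢ p1
        [Ax] p1 ⊢ p1
        [Ax] p1 ⊢ p1

Result: YES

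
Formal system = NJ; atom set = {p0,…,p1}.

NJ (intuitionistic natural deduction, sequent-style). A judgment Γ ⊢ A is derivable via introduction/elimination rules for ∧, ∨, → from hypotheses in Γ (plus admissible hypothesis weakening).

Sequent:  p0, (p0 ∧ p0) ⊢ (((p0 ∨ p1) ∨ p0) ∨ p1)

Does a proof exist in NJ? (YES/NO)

Proof tree:
[∨I₁] p0, (p0 ∧ p0) ⊢ (((p0 ∨ p1) ∨ p0) ∨ p1)
  [Wk] p0, (p0 ∧ p0) ⊢ ((p0 ∨ p1) ∨ p0)
    [∨I₁] p0 ⊢ ((p0 ∨ p1) ∨ p0)
      [∨I₁] p0 ⊢ (p0 ∨ p1)
        [Ax] p0 ⊢ p0

Result: YES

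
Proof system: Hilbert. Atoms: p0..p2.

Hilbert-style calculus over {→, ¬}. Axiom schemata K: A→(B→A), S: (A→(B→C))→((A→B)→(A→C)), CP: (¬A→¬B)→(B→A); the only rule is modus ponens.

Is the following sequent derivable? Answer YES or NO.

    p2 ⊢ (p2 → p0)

Search for a countermodel by truth-table:
  v=000: Γ:[p2=F] Δ:[(p2 → p0)=T] refutes=False
  v=001: Γ:[p2=T] Δ:[(p2 → p0)=F] refutes=True  ← countermodel

Result: NO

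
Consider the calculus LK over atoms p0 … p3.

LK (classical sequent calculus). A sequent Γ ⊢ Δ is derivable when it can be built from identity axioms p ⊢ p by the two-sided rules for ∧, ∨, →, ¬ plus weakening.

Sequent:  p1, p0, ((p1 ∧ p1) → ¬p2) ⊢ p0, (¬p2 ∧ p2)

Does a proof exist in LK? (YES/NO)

Derivation (root first):
[∧R] p1, p0, ((p1 ∧ p1) → ¬p2) ⊢ p0, (¬p2 ∧ p2)
  [→L] p1, ((p1 ∧ p1) → ¬p2) ⊢ ¬p2
    [∧R] p1 ⊢ (p1 ∧ p1)
      [Ax] p1 ⊢ p1
      [Ax] p1 ⊢ p1
    [¬L] ¬p2 ⊢ ¬p2
      [¬R]  ⊢ p2, ¬p2
        [Ax] p2 ⊢ p2
  [WR] p0 ⊢ p0, p2
    [Ax] p0 ⊢ p0

Result: YES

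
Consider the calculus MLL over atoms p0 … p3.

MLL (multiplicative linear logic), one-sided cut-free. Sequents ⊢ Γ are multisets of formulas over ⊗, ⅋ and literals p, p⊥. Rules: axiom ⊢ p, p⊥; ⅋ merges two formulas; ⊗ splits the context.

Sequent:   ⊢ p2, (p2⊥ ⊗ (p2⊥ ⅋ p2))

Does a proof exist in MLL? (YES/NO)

Proof tree:
[⊗]  ⊢ p2, (p2⊥ ⊗ (p2⊥ ⅋ p2))
  [Ax]  ⊢ p2, p2⊥
  [⅋]  ⊢ (p2⊥ ⅋ p2)
    [Ax]  ⊢ p2, p2⊥

Result: YES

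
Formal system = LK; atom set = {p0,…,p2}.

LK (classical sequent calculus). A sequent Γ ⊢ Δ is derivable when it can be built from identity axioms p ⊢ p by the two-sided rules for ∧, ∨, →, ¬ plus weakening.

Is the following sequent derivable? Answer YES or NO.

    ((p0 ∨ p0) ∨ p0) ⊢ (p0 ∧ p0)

Proof tree:
[∧R] ((p0 ∨ p0) ∨ p0) ⊢ (p0 ∧ p0)
  [∨L] ((p0 ∨ p0) ∨ p0) ⊢ p0
    [∨L] (p0 ∨ p0) ⊢ p0
      [Ax] p0 ⊢ p0
      [Ax] p0 ⊢ p0
    [Ax] p0 ⊢ p0
  [∨L] ((p0 ∨ p0) ∨ p0) ⊢ p0
    [∨L] (p0 ∨ p0) ⊢ p0
      [Ax] p0 ⊢ p0
      [Ax] p0 ⊢ p0
    [Ax] p0 ⊢ p0

Result: YES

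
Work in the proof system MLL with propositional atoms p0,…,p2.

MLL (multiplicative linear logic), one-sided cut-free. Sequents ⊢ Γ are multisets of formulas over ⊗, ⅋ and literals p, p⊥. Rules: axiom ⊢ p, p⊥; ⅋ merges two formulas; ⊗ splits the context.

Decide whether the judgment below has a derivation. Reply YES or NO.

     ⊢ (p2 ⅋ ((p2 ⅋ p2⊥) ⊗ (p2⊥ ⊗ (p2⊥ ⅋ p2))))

Proof tree:
[⅋]  ⊢ (p2 ⅋ ((p2 ⅋ p2⊥) ⊗ (p2⊥ ⊗ (p2⊥ ⅋ p2))))
  [⊗]  ⊢ p2, ((p2 ⅋ p2⊥) ⊗ (p2⊥ ⊗ (p2⊥ ⅋ p2)))
    [⅋]  ⊢ (p2 ⅋ p2⊥)
      [Ax]  ⊢ p2, p2⊥
    [⊗]  ⊢ p2, (p2⊥ ⊗ (p2⊥ ⅋ p2))
      [Ax]  ⊢ p2, p2⊥
      [⅋]  ⊢ (p2⊥ ⅋ p2)
        [Ax]  ⊢ p2, p2⊥

Result: YES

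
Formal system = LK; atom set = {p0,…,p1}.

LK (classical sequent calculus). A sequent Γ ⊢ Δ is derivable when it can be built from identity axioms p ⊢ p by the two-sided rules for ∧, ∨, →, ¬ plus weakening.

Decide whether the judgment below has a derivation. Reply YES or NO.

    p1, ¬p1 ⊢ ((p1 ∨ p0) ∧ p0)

Derivation trace:
[∧R] p1, ¬p1 ⊢ ((p1 ∨ p0) ∧ p0)
  [∨R] p1 ⊢ (p1 ∨ p0)
    [WR] p1 ⊢ p1, p0
      [Ax] p1 ⊢ p1
  [WR] p1, ¬p1 ⊢ p0
    [¬L] p1, ¬p1 ⊢ 
      [Ax] p1 ⊢ p1

Result: YES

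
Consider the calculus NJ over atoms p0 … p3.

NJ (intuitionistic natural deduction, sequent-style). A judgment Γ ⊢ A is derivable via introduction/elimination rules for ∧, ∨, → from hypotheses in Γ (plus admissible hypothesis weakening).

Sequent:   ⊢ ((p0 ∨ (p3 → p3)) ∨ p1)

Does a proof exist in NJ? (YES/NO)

Derivation (root first):
[∨I₁]  ⊢ ((p0 ∨ (p3 → p3)) ∨ p1)
  [∨I₂]  ⊢ (p0 ∨ (p3 → p3))
    [→I]  ⊢ (p3 → p3)
      [Ax] p3 ⊢ p3

Result: YES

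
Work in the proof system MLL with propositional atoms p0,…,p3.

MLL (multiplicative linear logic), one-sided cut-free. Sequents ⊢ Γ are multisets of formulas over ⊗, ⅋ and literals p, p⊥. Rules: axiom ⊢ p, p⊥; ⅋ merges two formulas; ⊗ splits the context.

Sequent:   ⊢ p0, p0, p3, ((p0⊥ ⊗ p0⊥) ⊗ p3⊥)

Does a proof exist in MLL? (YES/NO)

Proof tree:
[⊗]  ⊢ p0, p0, p3, ((p0⊥ ⊗ p0⊥) ⊗ p3⊥)
  [⊗]  ⊢ p0, p0, (p0⊥ ⊗ p0⊥)
    [Ax]  ⊢ p0, p0⊥
    [Ax]  ⊢ p0, p0⊥
  [Ax]  ⊢ p3, p3⊥

Result: YES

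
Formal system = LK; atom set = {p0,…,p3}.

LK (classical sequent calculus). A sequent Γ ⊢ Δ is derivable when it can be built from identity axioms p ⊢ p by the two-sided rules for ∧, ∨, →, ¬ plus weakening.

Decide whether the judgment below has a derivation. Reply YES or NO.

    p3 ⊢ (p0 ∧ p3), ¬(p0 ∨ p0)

Proof tree:
[¬R] p3 ⊢ (p0 ∧ p3), ¬(p0 ∨ p0)
  [∧R] p3, (p0 ∨ p0) ⊢ (p0 ∧ p3)
    [∨L] (p0 ∨ p0) ⊢ p0
      [Ax] p0 ⊢ p0
      [Ax] p0 ⊢ p0
    [Ax] p3 ⊢ p3

Result: YES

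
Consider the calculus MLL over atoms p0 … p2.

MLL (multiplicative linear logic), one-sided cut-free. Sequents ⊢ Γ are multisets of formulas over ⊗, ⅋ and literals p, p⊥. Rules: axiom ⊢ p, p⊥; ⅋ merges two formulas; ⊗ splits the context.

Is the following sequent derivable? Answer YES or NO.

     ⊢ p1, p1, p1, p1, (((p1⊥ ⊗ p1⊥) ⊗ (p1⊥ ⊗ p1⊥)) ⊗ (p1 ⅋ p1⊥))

Derivation (root first):
[⊗]  ⊢ p1, p1, p1, p1, (((p1⊥ ⊗ p1⊥) ⊗ (p1⊥ ⊗ p1⊥)) ⊗ (p1 ⅋ p1⊥))
  [⊗]  ⊢ p1, p1, p1, p1, ((p1⊥ ⊗ p1⊥) ⊗ (p1⊥ ⊗ p1⊥))
    [⊗]  ⊢ p1, p1, (p1⊥ ⊗ p1⊥)
      [Ax]  ⊢ p1, p1⊥
      [Ax]  ⊢ p1, p1⊥
    [⊗]  ⊢ p1, p1, (p1⊥ ⊗ p1⊥)
      [Ax]  ⊢ p1, p1⊥
      [Ax]  ⊢ p1, p1⊥
  [⅋]  ⊢ (p1 ⅋ p1⊥)
    [Ax]  ⊢ p1, p1⊥

Result: YES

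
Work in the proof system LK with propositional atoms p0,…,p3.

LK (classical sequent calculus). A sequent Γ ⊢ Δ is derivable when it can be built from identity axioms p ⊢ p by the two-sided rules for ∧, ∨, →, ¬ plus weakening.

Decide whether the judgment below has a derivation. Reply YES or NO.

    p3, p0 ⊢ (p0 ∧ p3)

Derivation (root first):
[∧R] p3, p0 ⊢ (p0 ∧ p3)
  [Ax] p0 ⊢ p0
  [WL] p3, p3 ⊢ p3
    [Ax] p3 ⊢ p3

Result: YES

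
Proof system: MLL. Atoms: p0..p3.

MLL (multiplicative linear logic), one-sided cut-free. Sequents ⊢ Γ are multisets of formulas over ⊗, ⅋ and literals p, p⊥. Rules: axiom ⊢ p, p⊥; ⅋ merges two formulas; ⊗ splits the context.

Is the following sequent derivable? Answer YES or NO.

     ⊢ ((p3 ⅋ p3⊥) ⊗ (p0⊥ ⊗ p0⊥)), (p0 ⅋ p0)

Derivation (root first):
[⅋]  ⊢ ((p3 ⅋ p3⊥) ⊗ (p0⊥ ⊗ p0⊥)), (p0 ⅋ p0)
  [⊗]  ⊢ p0, p0, ((p3 ⅋ p3⊥) ⊗ (p0⊥ ⊗ p0⊥))
    [⅋]  ⊢ (p3 ⅋ p3⊥)
      [Ax]  ⊢ p3, p3⊥
    [⊗]  ⊢ p0, p0, (p0⊥ ⊗ p0⊥)
      [Ax]  ⊢ p0, p0⊥
      [Ax]  ⊢ p0, p0⊥

Result: YES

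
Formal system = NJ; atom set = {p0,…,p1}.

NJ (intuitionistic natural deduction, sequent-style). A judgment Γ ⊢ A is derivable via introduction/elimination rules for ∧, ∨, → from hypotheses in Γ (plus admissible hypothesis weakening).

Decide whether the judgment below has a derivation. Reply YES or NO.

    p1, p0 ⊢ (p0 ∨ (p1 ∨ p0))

Derivation trace:
[∨I₂] p1, p0 ⊢ (p0 ∨ (p1 ∨ p0))
  [Wk] p1, p0 ⊢ (p1 ∨ p0)
    [∨I₁] p1 ⊢ (p1 ∨ p0)
      [Ax] p1 ⊢ p1

Result: YES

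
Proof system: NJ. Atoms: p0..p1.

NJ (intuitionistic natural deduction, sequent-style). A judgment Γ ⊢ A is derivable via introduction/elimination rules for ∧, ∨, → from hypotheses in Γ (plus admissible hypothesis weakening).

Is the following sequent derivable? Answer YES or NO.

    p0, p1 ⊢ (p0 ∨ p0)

Derivation (root first):
[Wk] p0, p1 ⊢ (p0 ∨ p0)
  [∨I₁] p0 ⊢ (p0 ∨ p0)
    [Ax] p0 ⊢ p0

Result: YES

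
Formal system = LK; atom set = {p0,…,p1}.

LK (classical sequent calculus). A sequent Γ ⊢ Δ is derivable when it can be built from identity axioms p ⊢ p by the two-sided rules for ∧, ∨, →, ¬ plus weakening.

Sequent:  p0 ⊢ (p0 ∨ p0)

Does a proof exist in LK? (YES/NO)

Derivation trace:
[∨R] p0 ⊢ (p0 ∨ p0)
  [WR] p0 ⊢ p0, p0
    [Ax] p0 ⊢ p0

Result: YES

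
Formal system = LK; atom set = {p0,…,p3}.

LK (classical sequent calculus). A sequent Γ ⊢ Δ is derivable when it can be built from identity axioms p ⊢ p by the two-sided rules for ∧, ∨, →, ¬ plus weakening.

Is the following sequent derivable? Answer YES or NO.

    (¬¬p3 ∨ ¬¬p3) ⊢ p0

Search for a countermodel by truth-table:
  v=0000: Γ:[(¬¬p3 ∨ ¬¬p3)=F] Δ:[p0=F] refutes=False
  v=0001: Γ:[(¬¬p3 ∨ ¬¬p3)=T] Δ:[p0=F] refutes=True  ← countermodel

Result: NO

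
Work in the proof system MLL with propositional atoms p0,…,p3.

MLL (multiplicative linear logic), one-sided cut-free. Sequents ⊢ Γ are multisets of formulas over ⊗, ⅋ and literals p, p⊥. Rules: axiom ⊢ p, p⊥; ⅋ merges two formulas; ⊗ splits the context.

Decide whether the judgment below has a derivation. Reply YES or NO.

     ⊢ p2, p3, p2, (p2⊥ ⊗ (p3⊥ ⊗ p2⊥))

Derivation (root first):
[⊗]  ⊢ p2, p3, p2, (p2⊥ ⊗ (p3⊥ ⊗ p2⊥))
  [Ax]  ⊢ p2, p2⊥
  [⊗]  ⊢ p3, p2, (p3⊥ ⊗ p2⊥)
    [Ax]  ⊢ p3, p3⊥
    [Ax]  ⊢ p2, p2⊥

Result: YES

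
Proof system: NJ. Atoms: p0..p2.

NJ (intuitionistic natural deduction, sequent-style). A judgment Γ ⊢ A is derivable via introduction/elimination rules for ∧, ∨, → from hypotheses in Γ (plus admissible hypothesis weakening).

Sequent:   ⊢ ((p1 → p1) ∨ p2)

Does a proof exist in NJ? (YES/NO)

Derivation (root first):
[∨I₁]  ⊢ ((p1 → p1) ∨ p2)
  [→I]  ⊢ (p1 → p1)
    [Ax] p1 ⊢ p1

Result: YES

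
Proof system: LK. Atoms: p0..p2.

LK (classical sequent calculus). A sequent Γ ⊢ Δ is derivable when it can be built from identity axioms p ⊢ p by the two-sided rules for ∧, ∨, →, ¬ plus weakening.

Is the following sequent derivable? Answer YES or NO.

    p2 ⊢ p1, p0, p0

Truth-table refutation:
  v=000: Γ:[p2=F] Δ:[p1=F, p0=F, p0=F] refutes=False
  v=001: Γ:[p2=T] Δ:[p1=F, p0=F, p0=F] refutes=True  ← countermodel

Result: NO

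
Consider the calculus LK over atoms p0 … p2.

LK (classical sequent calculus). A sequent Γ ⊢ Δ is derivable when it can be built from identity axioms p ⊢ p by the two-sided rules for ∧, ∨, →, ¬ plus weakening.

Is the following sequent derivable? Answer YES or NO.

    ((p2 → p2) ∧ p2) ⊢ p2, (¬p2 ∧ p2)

Derivation trace:
[∧L] ((p2 → p2) ∧ p2) ⊢ p2, (¬p2 ∧ p2)
  [∧R] (p2 → p2), p2 ⊢ p2, (¬p2 ∧ p2)
    [¬R] (p2 → p2) ⊢ p2, ¬p2
      [→L] p2, (p2 → p2) ⊢ p2
        [Ax] p2 ⊢ p2
        [Ax] p2 ⊢ p2
    [Ax] p2 ⊢ p2

Result: YES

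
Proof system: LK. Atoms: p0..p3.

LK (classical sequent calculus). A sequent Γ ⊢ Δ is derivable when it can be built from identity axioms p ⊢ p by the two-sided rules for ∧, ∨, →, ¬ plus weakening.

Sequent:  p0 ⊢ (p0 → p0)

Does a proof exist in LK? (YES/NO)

Derivation trace:
[WL] p0 ⊢ (p0 → p0)
  [→R]  ⊢ (p0 → p0)
    [Ax] p0 ⊢ p0

Result: YES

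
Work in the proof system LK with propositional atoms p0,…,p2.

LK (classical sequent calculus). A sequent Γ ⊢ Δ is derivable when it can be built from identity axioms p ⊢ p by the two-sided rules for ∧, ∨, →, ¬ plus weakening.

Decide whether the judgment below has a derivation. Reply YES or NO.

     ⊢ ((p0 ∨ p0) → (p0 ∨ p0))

Derivation (root first):
[→R]  ⊢ ((p0 ∨ p0) → (p0 ∨ p0))
  [∨R] (p0 ∨ p0) ⊢ (p0 ∨ p0)
    [WR] (p0 ∨ p0) ⊢ p0, p0
      [∨L] (p0 ∨ p0) ⊢ p0
        [Ax] p0 ⊢ p0
        [Ax] p0 ⊢ p0

Result: YES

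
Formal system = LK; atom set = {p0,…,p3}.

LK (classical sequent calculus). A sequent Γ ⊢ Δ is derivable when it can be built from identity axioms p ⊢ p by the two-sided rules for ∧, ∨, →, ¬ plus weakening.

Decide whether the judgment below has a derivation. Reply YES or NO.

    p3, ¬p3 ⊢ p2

Derivation (root first):
[WR] p3, ¬p3 ⊢ p2
  [¬L] p3, ¬p3 ⊢ 
    [Ax] p3 ⊢ p3

Result: YES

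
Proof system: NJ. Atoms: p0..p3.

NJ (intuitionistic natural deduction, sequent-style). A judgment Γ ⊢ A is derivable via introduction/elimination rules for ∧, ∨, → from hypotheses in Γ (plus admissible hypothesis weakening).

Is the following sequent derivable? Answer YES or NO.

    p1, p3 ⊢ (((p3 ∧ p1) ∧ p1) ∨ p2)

Proof tree:
[∨I₁] p1, p3 ⊢ (((p3 ∧ p1) ∧ p1) ∨ p2)
  [∧I] p1, p3 ⊢ ((p3 ∧ p1) ∧ p1)
    [∧I] p1, p3 ⊢ (p3 ∧ p1)
      [Ax] p3 ⊢ p3
      [Ax] p1 ⊢ p1
    [Ax] p1 ⊢ p1

Result: YES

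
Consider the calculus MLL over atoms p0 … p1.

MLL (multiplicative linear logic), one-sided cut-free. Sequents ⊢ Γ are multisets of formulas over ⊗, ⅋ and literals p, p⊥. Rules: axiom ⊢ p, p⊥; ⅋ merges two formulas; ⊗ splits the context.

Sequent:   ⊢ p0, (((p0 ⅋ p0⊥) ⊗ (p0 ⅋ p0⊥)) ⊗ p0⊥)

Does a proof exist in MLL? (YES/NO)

Proof tree:
[⊗]  ⊢ p0, (((p0 ⅋ p0⊥) ⊗ (p0 ⅋ p0⊥)) ⊗ p0⊥)
  [⊗]  ⊢ ((p0 ⅋ p0⊥) ⊗ (p0 ⅋ p0⊥))
    [⅋]  ⊢ (p0 ⅋ p0⊥)
      [Ax]  ⊢ p0, p0⊥
    [⅋]  ⊢ (p0 ⅋ p0⊥)
      [Ax]  ⊢ p0, p0⊥
  [Ax]  ⊢ p0, p0⊥

Result: YES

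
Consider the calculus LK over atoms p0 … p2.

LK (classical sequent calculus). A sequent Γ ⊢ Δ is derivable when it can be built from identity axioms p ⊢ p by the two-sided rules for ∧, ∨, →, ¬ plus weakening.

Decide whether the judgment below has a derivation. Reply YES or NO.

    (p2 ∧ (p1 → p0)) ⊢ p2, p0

Derivation trace:
[∧L] (p2 ∧ (p1 → p0)) ⊢ p2, p0
  [→L] p2, (p1 → p0) ⊢ p2, p0
    [WR] p2 ⊢ p2, p1
      [Ax] p2 ⊢ p2
    [Ax] p0 ⊢ p0

Result: YES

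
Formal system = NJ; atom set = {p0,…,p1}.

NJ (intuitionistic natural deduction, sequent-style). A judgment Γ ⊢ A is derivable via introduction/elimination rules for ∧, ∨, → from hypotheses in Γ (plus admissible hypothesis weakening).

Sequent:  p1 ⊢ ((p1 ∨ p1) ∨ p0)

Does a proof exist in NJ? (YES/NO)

Derivation trace:
[∨I₁] p1 ⊢ ((p1 ∨ p1) ∨ p0)
  [∨I₁] p1 ⊢ (p1 ∨ p1)
    [Ax] p1 ⊢ p1

Result: YES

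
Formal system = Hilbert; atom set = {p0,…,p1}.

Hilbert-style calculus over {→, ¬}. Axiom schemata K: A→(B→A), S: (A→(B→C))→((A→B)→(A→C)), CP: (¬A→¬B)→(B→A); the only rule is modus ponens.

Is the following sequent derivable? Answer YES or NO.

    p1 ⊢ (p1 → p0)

Truth-table refutation:
  v=00: Γ:[p1=F] Δ:[(p1 → p0)=T] refutes=False
  v=01: Γ:[p1=T] Δ:[(p1 → p0)=F] refutes=True  ← countermodel

Result: NO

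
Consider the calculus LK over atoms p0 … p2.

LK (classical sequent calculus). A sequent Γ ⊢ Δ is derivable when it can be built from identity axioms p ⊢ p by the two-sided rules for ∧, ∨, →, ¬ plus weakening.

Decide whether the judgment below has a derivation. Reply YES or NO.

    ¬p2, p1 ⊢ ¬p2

Derivation (root first):
[¬R] ¬p2, p1 ⊢ ¬p2
  [WL] p2, ¬p2, p1 ⊢ 
    [¬L] p2, ¬p2 ⊢ 
      [Ax] p2 ⊢ p2

Result: YES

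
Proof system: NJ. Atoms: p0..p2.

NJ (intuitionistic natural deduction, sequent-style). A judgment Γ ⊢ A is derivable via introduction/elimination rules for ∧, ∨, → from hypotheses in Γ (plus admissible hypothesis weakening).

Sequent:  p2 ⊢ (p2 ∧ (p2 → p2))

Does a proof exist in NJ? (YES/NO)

Derivation trace:
[∧I] p2 ⊢ (p2 ∧ (p2 → p2))
  [Ax] p2 ⊢ p2
  [→I]  ⊢ (p2 → p2)
    [Ax] p2 ⊢ p2

Result: YES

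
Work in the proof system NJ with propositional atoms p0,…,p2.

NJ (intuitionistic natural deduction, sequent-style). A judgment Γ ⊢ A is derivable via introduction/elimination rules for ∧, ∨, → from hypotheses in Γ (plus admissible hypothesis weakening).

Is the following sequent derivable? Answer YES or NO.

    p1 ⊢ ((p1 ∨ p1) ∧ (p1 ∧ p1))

Proof tree:
[∧I] p1 ⊢ ((p1 ∨ p1) ∧ (p1 ∧ p1))
  [∨I₁] p1 ⊢ (p1 ∨ p1)
    [Ax] p1 ⊢ p1
  [∧I] p1 ⊢ (p1 ∧ p1)
    [Ax] p1 ⊢ p1
    [Ax] p1 ⊢ p1

Result: YES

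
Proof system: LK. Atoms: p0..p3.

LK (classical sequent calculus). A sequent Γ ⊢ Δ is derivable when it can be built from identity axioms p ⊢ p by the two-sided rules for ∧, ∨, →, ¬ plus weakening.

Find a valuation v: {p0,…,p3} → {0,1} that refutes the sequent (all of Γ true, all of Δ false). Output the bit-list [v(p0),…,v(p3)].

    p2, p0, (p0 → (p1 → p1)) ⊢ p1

Enumerate valuations to refute Γ ⊢ Δ:
  v=0000: Γ:[p2=F, p0=F, (p0 → (p1 → p1))=T] Δ:[p1=F] refutes=False
  v=0001: Γ:[p2=F, p0=F, (p0 → (p1 → p1))=T] Δ:[p1=F] refutes=False
  v=0010: Γ:[p2=T, p0=F, (p0 → (p1 → p1))=T] Δ:[p1=F] refutes=False
  v=0011: Γ:[p2=T, p0=F, (p0 → (p1 → p1))=T] Δ:[p1=F] refutes=False
  v=0100: Γ:[p2=F, p0=F, (p0 → (p1 → p1))=T] Δ:[p1=T] refutes=False
  v=0101: Γ:[p2=F, p0=F, (p0 → (p1 → p1))=T] Δ:[p1=T] refutes=False
  v=0110: Γ:[p2=T, p0=F, (p0 → (p1 → p1))=T] Δ:[p1=T] refutes=False
  v=0111: Γ:[p2=T, p0=F, (p0 → (p1 → p1))=T] Δ:[p1=T] refutes=False
  v=1000: Γ:[p2=F, p0=T, (p0 → (p1 → p1))=T] Δ:[p1=F] refutes=False
  v=1001: Γ:[p2=F, p0=T, (p0 → (p1 → p1))=T] Δ:[p1=F] refutes=False
  v=1010: Γ:[p2=T, p0=T, (p0 → (p1 → p1))=T] Δ:[p1=F] refutes=True  ← countermodel

Result: [1, 0, 1, 0]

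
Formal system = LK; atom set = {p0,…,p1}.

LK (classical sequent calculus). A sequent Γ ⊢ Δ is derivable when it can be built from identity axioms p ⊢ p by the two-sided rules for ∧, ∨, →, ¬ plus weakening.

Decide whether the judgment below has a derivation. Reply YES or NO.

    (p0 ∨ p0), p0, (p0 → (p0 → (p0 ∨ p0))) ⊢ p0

Derivation (root first):
[→L] (p0 ∨ p0), p0, (p0 → (p0 → (p0 ∨ p0))) ⊢ p0
  [∨L] (p0 ∨ p0) ⊢ p0
    [Ax] p0 ⊢ p0
    [WR] p0 ⊢ p0, p0
      [Ax] p0 ⊢ p0
  [→L] p0, (p0 → (p0 ∨ p0)) ⊢ p0
    [Ax] p0 ⊢ p0
    [∨L] (p0 ∨ p0) ⊢ p0
      [Ax] p0 ⊢ p0
      [WR] p0 ⊢ p0, p0
        [Ax] p0 ⊢ p0

Result: YES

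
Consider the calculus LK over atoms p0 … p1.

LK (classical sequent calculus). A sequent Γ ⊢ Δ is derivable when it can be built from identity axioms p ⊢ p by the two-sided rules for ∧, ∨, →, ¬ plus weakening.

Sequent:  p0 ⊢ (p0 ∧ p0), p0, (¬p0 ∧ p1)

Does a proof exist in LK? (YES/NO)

Derivation trace:
[∧R] p0 ⊢ (p0 ∧ p0), p0, (¬p0 ∧ p1)
  [¬R]  ⊢ p0, ¬p0
    [Ax] p0 ⊢ p0
  [WR] p0 ⊢ (p0 ∧ p0), p1
    [∧R] p0 ⊢ (p0 ∧ p0)
      [Ax] p0 ⊢ p0
      [Ax] p0 ⊢ p0

Result: YES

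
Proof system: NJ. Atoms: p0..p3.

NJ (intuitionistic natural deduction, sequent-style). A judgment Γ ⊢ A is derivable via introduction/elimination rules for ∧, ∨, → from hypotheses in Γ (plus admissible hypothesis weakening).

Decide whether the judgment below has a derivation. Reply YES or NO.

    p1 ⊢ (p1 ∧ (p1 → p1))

Proof tree:
[∧I] p1 ⊢ (p1 ∧ (p1 → p1))
  [Ax] p1 ⊢ p1
  [→I]  ⊢ (p1 → p1)
    [Ax] p1 ⊢ p1

Result: YES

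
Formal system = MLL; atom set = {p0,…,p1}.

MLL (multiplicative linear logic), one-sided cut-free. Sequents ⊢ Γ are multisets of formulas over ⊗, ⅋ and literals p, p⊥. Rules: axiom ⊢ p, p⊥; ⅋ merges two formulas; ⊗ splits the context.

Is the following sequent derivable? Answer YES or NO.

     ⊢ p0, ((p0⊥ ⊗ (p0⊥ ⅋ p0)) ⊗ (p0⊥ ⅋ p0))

Derivation trace:
[⊗]  ⊢ p0, ((p0⊥ ⊗ (p0⊥ ⅋ p0)) ⊗ (p0⊥ ⅋ p0))
  [⊗]  ⊢ p0, (p0⊥ ⊗ (p0⊥ ⅋ p0))
    [Ax]  ⊢ p0, p0⊥
    [⅋]  ⊢ (p0⊥ ⅋ p0)
      [Ax]  ⊢ p0, p0⊥
  [⅋]  ⊢ (p0⊥ ⅋ p0)
    [Ax]  ⊢ p0, p0⊥

Result: YES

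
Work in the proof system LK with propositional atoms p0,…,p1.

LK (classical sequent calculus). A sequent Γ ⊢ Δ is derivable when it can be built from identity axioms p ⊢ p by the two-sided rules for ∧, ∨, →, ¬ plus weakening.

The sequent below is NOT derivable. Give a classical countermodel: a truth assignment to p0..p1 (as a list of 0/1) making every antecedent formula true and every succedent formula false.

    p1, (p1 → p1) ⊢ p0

Enumerate valuations to refute Γ ⊢ Δ:
  v=00: Γ:[p1=F, (p1 → p1)=T] Δ:[p0=F] refutes=False
  v=01: Γ:[p1=T, (p1 → p1)=T] Δ:[p0=F] refutes=True  ← countermodel

Result: [0, 1]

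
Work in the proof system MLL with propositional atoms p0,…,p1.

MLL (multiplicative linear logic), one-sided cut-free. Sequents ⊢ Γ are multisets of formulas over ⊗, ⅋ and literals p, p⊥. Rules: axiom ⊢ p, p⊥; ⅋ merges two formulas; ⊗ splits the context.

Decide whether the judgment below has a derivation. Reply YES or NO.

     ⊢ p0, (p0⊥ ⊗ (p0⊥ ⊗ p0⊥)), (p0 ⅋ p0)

Derivation trace:
[⅋]  ⊢ p0, (p0⊥ ⊗ (p0⊥ ⊗ p0⊥)), (p0 ⅋ p0)
  [⊗]  ⊢ p0, p0, p0, (p0⊥ ⊗ (p0⊥ ⊗ p0⊥))
    [Ax]  ⊢ p0, p0⊥
    [⊗]  ⊢ p0, p0, (p0⊥ ⊗ p0⊥)
      [Ax]  ⊢ p0, p0⊥
      [Ax]  ⊢ p0, p0⊥

Result: YES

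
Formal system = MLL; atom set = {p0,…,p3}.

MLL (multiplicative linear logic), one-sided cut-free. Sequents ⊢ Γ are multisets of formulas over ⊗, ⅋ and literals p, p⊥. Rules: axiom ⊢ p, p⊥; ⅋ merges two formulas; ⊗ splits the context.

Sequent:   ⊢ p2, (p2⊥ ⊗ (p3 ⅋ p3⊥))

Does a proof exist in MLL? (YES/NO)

Derivation trace:
[⊗]  ⊢ p2, (p2⊥ ⊗ (p3 ⅋ p3⊥))
  [Ax]  ⊢ p2, p2⊥
  [⅋]  ⊢ (p3 ⅋ p3⊥)
    [Ax]  ⊢ p3, p3⊥

Result: YES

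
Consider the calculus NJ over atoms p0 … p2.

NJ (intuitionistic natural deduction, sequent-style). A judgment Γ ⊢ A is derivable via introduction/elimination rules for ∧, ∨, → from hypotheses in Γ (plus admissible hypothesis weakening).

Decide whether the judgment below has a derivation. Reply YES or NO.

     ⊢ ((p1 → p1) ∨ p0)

Derivation trace:
[∨I₁]  ⊢ ((p1 → p1) ∨ p0)
  [→I]  ⊢ (p1 → p1)
    [Ax] p1 ⊢ p1

Result: YES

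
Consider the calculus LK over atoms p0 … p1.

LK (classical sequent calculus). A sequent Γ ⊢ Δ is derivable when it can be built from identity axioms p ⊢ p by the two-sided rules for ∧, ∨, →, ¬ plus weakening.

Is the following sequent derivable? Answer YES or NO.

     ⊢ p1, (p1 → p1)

Derivation (root first):
[→R]  ⊢ p1, (p1 → p1)
  [WR] p1 ⊢ p1, p1
    [Ax] p1 ⊢ p1

Result: YES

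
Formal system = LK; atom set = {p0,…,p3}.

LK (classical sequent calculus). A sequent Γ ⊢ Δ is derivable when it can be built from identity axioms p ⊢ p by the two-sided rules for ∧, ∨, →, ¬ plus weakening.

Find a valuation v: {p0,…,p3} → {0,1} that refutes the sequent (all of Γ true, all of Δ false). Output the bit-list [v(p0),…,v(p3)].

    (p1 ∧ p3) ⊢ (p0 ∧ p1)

Truth-table refutation:
  v=0000: Γ:[(p1 ∧ p3)=F] Δ:[(p0 ∧ p1)=F] refutes=False
  v=0001: Γ:[(p1 ∧ p3)=F] Δ:[(p0 ∧ p1)=F] refutes=False
  v=0010: Γ:[(p1 ∧ p3)=F] Δ:[(p0 ∧ p1)=F] refutes=False
  v=0011: Γ:[(p1 ∧ p3)=F] Δ:[(p0 ∧ p1)=F] refutes=False
  v=0100: Γ:[(p1 ∧ p3)=F] Δ:[(p0 ∧ p1)=F] refutes=False
  v=0101: Γ:[(p1 ∧ p3)=T] Δ:[(p0 ∧ p1)=F] refutes=True  ← countermodel

Result: [0, 1, 0, 1]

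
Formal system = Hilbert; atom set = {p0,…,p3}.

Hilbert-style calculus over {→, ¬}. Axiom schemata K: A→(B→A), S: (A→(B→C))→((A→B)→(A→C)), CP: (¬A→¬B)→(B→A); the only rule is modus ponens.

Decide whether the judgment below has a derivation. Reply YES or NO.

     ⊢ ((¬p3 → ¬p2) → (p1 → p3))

Truth-table refutation:
  v=0000: Γ:[] Δ:[((¬p3 → ¬p2) → (p1 → p3))=T] refutes=False
  v=0001: Γ:[] Δ:[((¬p3 → ¬p2) → (p1 → p3))=T] refutes=False
  v=0010: Γ:[] Δ:[((¬p3 → ¬p2) → (p1 → p3))=T] refutes=False
  v=0011: Γ:[] Δ:[((¬p3 → ¬p2) → (p1 → p3))=T] refutes=False
  v=0100: Γ:[] Δ:[((¬p3 → ¬p2) → (p1 → p3))=F] refutes=True  ← countermodel

Result: NO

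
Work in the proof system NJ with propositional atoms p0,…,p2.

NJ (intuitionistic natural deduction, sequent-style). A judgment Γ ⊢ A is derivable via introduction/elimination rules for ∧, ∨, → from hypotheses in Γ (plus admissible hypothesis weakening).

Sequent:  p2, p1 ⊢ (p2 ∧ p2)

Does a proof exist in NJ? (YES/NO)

Proof tree:
[Wk] p2, p1 ⊢ (p2 ∧ p2)
  [∧I] p2 ⊢ (p2 ∧ p2)
    [Ax] p2 ⊢ p2
    [Ax] p2 ⊢ p2

Result: YES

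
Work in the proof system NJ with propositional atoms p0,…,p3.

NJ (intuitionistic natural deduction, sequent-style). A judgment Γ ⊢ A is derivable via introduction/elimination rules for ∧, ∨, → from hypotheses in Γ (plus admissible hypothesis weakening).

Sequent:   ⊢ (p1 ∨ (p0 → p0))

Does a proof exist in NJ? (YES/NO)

Derivation trace:
[∨I₂]  ⊢ (p1 ∨ (p0 → p0))
  [→I]  ⊢ (p0 → p0)
    [Ax] p0 ⊢ p0

Result: YES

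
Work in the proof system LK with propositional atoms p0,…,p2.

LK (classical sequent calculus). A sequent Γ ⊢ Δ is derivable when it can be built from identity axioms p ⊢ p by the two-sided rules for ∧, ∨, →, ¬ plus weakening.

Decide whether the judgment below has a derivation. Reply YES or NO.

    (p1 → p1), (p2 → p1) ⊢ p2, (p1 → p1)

Derivation (root first):
[→R] (p1 → p1), (p2 → p1) ⊢ p2, (p1 → p1)
  [→L] p1, (p1 → p1), (p2 → p1) ⊢ p1, p2
    [→L] p1, (p1 → p1) ⊢ p1, p2
      [Ax] p1 ⊢ p1
      [WR] p1 ⊢ p1, p2
        [Ax] p1 ⊢ p1
    [WR] p1 ⊢ p1, p2
      [Ax] p1 ⊢ p1

Result: YES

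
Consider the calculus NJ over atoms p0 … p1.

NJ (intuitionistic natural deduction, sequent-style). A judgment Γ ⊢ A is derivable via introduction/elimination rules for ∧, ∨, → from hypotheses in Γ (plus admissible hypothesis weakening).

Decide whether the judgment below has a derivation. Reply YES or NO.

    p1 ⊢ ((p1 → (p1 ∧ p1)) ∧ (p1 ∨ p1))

Derivation trace:
[∧I] p1 ⊢ ((p1 → (p1 ∧ p1)) ∧ (p1 ∨ p1))
  [→I]  ⊢ (p1 → (p1 ∧ p1))
    [∧I] p1 ⊢ (p1 ∧ p1)
      [Ax] p1 ⊢ p1
      [Ax] p1 ⊢ p1
  [∨I₁] p1 ⊢ (p1 ∨ p1)
    [Ax] p1 ⊢ p1

Result: YES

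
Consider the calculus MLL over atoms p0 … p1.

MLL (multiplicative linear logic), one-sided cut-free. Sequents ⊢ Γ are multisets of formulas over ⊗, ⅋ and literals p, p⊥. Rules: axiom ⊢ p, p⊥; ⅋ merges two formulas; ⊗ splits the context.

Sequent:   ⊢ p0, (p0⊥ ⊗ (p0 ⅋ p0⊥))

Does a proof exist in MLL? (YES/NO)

Derivation (root first):
[⊗]  ⊢ p0, (p0⊥ ⊗ (p0 ⅋ p0⊥))
  [Ax]  ⊢ p0, p0⊥
  [⅋]  ⊢ (p0 ⅋ p0⊥)
    [Ax]  ⊢ p0, p0⊥

Result: YES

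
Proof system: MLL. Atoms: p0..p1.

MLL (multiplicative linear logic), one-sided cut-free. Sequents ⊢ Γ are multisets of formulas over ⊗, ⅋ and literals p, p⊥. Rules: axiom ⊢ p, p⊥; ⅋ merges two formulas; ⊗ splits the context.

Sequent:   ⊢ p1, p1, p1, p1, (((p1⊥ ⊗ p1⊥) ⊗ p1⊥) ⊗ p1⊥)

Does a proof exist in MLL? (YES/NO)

Proof tree:
[⊗]  ⊢ p1, p1, p1, p1, (((p1⊥ ⊗ p1⊥) ⊗ p1⊥) ⊗ p1⊥)
  [⊗]  ⊢ p1, p1, p1, ((p1⊥ ⊗ p1⊥) ⊗ p1⊥)
    [⊗]  ⊢ p1, p1, (p1⊥ ⊗ p1⊥)
      [Ax]  ⊢ p1, p1⊥
      [Ax]  ⊢ p1, p1⊥
    [Ax]  ⊢ p1, p1⊥
  [Ax]  ⊢ p1, p1⊥

Result: YES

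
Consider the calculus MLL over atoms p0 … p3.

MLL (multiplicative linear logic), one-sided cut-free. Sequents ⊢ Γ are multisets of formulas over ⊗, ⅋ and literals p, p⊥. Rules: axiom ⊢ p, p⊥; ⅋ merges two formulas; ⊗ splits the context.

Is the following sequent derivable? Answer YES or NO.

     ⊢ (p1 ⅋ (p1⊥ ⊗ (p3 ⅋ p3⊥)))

Proof tree:
[⅋]  ⊢ (p1 ⅋ (p1⊥ ⊗ (p3 ⅋ p3⊥)))
  [⊗]  ⊢ p1, (p1⊥ ⊗ (p3 ⅋ p3⊥))
    [Ax]  ⊢ p1, p1⊥
    [⅋]  ⊢ (p3 ⅋ p3⊥)
      [Ax]  ⊢ p3, p3⊥

Result: YES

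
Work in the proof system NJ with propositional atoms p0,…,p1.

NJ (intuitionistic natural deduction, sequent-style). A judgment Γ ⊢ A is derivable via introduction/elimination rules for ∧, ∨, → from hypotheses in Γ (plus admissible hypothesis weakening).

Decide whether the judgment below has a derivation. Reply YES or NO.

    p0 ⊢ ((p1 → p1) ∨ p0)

Derivation trace:
[Wk] p0 ⊢ ((p1 → p1) ∨ p0)
  [∨I₁]  ⊢ ((p1 → p1) ∨ p0)
    [→I]  ⊢ (p1 → p1)
      [Ax] p1 ⊢ p1

Result: YES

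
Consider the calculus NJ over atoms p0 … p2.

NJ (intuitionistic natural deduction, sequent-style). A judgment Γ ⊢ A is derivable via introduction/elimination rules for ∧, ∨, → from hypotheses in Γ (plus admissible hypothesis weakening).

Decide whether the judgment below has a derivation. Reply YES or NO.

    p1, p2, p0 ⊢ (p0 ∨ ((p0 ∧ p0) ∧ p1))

Derivation trace:
[∨I₂] p1, p2, p0 ⊢ (p0 ∨ ((p0 ∧ p0) ∧ p1))
  [∧I] p1, p2, p0 ⊢ ((p0 ∧ p0) ∧ p1)
    [∧I] p2, p0 ⊢ (p0 ∧ p0)
      [Wk] p0, p2 ⊢ p0
        [Ax] p0 ⊢ p0
      [Ax] p0 ⊢ p0
    [Ax] p1 ⊢ p1

Result: YES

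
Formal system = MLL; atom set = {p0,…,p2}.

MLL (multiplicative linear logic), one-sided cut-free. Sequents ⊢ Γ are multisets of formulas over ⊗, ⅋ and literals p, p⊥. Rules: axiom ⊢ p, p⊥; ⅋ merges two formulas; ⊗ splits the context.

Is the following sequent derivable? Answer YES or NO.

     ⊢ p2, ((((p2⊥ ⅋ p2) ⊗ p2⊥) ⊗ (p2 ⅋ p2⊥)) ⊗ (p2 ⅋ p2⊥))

Derivation (root first):
[⊗]  ⊢ p2, ((((p2⊥ ⅋ p2) ⊗ p2⊥) ⊗ (p2 ⅋ p2⊥)) ⊗ (p2 ⅋ p2⊥))
  [⊗]  ⊢ p2, (((p2⊥ ⅋ p2) ⊗ p2⊥) ⊗ (p2 ⅋ p2⊥))
    [⊗]  ⊢ p2, ((p2⊥ ⅋ p2) ⊗ p2⊥)
      [⅋]  ⊢ (p2⊥ ⅋ p2)
        [Ax]  ⊢ p2, p2⊥
      [Ax]  ⊢ p2, p2⊥
    [⅋]  ⊢ (p2 ⅋ p2⊥)
      [Ax]  ⊢ p2, p2⊥
  [⅋]  ⊢ (p2 ⅋ p2⊥)
    [Ax]  ⊢ p2, p2⊥

Result: YES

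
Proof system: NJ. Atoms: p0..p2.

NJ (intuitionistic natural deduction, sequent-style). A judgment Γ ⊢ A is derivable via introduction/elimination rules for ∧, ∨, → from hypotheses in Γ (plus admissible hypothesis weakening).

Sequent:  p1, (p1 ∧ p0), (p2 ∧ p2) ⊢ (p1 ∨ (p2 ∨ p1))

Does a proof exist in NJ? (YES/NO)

Derivation trace:
[∨I₂] p1, (p1 ∧ p0), (p2 ∧ p2) ⊢ (p1 ∨ (p2 ∨ p1))
  [Wk] p1, (p1 ∧ p0), (p2 ∧ p2) ⊢ (p2 ∨ p1)
    [∨I₂] p1, (p1 ∧ p0) ⊢ (p2 ∨ p1)
      [Wk] p1, (p1 ∧ p0) ⊢ p1
        [Ax] p1 ⊢ p1

Result: YES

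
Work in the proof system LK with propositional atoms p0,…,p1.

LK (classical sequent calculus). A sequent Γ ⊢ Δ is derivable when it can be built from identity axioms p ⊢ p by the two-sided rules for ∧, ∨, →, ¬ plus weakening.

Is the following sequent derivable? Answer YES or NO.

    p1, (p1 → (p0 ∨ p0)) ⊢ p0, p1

Derivation trace:
[WR] p1, (p1 → (p0 ∨ p0)) ⊢ p0, p1
  [→L] p1, (p1 → (p0 ∨ p0)) ⊢ p0
    [Ax] p1 ⊢ p1
    [∨L] (p0 ∨ p0) ⊢ p0
      [Ax] p0 ⊢ p0
      [Ax] p0 ⊢ p0

Result: YES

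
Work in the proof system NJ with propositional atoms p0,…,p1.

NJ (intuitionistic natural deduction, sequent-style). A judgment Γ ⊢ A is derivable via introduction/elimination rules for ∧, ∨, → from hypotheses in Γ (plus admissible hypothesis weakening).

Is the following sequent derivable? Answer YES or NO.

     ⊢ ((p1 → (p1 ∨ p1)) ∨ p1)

Derivation (root first):
[∨I₁]  ⊢ ((p1 → (p1 ∨ p1)) ∨ p1)
  [→I]  ⊢ (p1 → (p1 ∨ p1))
    [∨I₂] p1 ⊢ (p1 ∨ p1)
      [Ax] p1 ⊢ p1

Result: YES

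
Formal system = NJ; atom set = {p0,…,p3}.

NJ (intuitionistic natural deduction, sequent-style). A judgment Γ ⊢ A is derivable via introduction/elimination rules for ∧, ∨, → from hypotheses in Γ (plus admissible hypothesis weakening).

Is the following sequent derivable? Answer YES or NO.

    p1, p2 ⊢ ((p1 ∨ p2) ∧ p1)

Proof tree:
[∧I] p1, p2 ⊢ ((p1 ∨ p2) ∧ p1)
  [∨I₁] p1 ⊢ (p1 ∨ p2)
    [Ax] p1 ⊢ p1
  [Wk] p1, p2, p1 ⊢ p1
    [Wk] p1, p2 ⊢ p1
      [Ax] p1 ⊢ p1

Result: YES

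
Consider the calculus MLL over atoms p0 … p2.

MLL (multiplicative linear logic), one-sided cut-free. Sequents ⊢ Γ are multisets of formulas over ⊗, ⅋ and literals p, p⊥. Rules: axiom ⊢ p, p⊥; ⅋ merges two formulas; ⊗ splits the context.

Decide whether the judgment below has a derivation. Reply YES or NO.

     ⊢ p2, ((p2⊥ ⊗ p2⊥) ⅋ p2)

Derivation (root first):
[⅋]  ⊢ p2, ((p2⊥ ⊗ p2⊥) ⅋ p2)
  [⊗]  ⊢ p2, p2, (p2⊥ ⊗ p2⊥)
    [Ax]  ⊢ p2, p2⊥
    [Ax]  ⊢ p2, p2⊥

Result: YES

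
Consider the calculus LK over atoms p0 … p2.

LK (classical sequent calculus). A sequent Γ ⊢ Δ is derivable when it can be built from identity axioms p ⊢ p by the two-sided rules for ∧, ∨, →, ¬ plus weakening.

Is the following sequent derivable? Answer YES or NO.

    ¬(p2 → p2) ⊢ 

Derivation trace:
[¬L] ¬(p2 → p2) ⊢ 
  [→R]  ⊢ (p2 → p2)
    [Ax] p2 ⊢ p2

Result: YES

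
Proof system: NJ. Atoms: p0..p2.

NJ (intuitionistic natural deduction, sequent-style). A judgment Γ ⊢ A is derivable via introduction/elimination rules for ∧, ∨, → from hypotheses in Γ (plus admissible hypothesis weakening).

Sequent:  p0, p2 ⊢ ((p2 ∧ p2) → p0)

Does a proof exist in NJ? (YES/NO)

Derivation trace:
[Wk] p0, p2 ⊢ ((p2 ∧ p2) → p0)
  [→I] p0 ⊢ ((p2 ∧ p2) → p0)
    [Wk] p0, (p2 ∧ p2) ⊢ p0
      [Ax] p0 ⊢ p0

Result: YES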